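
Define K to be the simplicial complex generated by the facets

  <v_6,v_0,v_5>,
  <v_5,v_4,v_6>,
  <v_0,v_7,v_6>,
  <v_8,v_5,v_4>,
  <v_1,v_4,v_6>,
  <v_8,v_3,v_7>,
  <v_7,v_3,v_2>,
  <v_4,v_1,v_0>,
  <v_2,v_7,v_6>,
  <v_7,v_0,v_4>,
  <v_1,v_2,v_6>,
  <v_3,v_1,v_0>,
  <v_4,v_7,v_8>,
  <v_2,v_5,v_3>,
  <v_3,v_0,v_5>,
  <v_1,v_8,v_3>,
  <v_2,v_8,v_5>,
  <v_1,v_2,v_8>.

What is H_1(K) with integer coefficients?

H_1 = Z ⊕ Z/2.

Take the total order v_0 < v_1 < v_2 < v_3 < v_4 < v_5 < v_6 < v_7 < v_8 on the vertex set. Then K (dimension 2) consists of the simplices:

  0-simplices (9): [v_0], [v_1], [v_2], [v_3], [v_4], [v_5], [v_6], [v_7], [v_8]
  1-simplices (27): (27 of them)
  2-simplices (18): (18 of them)

Hence C_0 ≅ Z^9, C_1 ≅ Z^27, C_2 ≅ Z^18.

∂_1: C_1 → C_0 maps an edge to its endpoints' difference, ∂[p,q] = q − p. For instance
  ∂[v_0,v_4] = [v_4] − [v_0].
The 9×27 boundary matrix has rank 8 and Smith normal form diag(1,1,1,1,1,1,1,1).

Boundary ∂_2: C_2 → C_1 sends each 2-simplex [p,q,r] to [q,r] − [p,r] + [p,q]. For instance
  ∂[v_4,v_5,v_6] = [v_5,v_6] − [v_4,v_6] + [v_4,v_5],
  ∂[v_1,v_4,v_6] = [v_4,v_6] − [v_1,v_6] + [v_1,v_4].
This gives a 27×18 integer matrix of rank 18; reducing to Smith normal form yields diagonal entries (1,1,1,1,1,1,1,1,1,1,1,1,1,1,1,1,1,2).

Reading off H_k = ker ∂_k / im ∂_{k+1}:

  H_1: rank ker ∂_1 − rank ∂_2 = (27 − 8) − 18 = 1, and ∂_2 has invariant factor 2 > 1, so H_1 ≅ Z ⊕ Z/2.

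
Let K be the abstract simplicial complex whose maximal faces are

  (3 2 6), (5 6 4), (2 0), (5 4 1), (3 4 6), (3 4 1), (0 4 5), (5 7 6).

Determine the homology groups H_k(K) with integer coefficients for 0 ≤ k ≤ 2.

H_0 = Z,  H_1 = Z,  H_2 = 0.

We work with the vertex ordering 0 < 1 < 2 < 3 < 4 < 5 < 6 < 7. The simplices of K, each written with vertices in increasing order, are:

  0-simplices (8): [0], [1], [2], [3], [4], [5], [6], [7]
  1-simplices (15): [0,2], [0,4], [0,5], [1,3], [1,4], [1,5], [2,3], [2,6], [3,4], [3,6], [4,5], [4,6], [5,6], [5,7], [6,7]
  2-simplices (7): [0,4,5], [1,3,4], [1,4,5], [2,3,6], [3,4,6], [4,5,6], [5,6,7]

so the chain groups are C_0 ≅ Z^8, C_1 ≅ Z^15, C_2 ≅ Z^7.

∂_1: C_1 → C_0 is given by ∂[p,q] = [q] − [p]. For instance
  ∂[3,4] = [4] − [3].
The 8×15 boundary matrix has rank 7 and Smith normal form diag(1,1,1,1,1,1,1).

The boundary map ∂_2: C_2 → C_1 sends each 2-simplex [p,q,r] to [q,r] − [p,r] + [p,q]. For instance
  ∂[1,3,4] = [3,4] − [1,4] + [1,3],
  ∂[2,3,6] = [3,6] − [2,6] + [2,3].
The resulting 15×7 matrix has rank 7, and its Smith normal form has invariant factors (1,1,1,1,1,1,1).

Computing H_k = (kernel of ∂_k) / (image of ∂_{k+1}):

  H_0: rank C_0 − rank ∂_1 = 8 − 7 = 1, and the invariant factors of ∂_1 are all 1, so H_0 = Z.
  H_1: rank ker ∂_1 − rank ∂_2 = (15 − 7) − 7 = 1, and the invariant factors of ∂_2 are all 1, so H_1 = Z.
  H_2: rank ker ∂_2 − rank ∂_3 = (7 − 7) − 0 = 0, and there is no ∂_3, so H_2 = 0.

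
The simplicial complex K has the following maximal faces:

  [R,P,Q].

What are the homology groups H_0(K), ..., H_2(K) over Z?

K has 3 vertices, 3 edges, 1 triangle.
rank ∂_0 = 0, rank ∂_1 = 2 ⇒ b_0 = 3 − 0 − 2 = 1; all invariant factors of ∂_1 are 1 so no torsion. So H_0 = Z.
rank ∂_1 = 2, rank ∂_2 = 1 ⇒ b_1 = 3 − 2 − 1 = 0; all invariant factors of ∂_2 are 1 so no torsion. So H_1 = 0.
rank ∂_2 = 1, rank ∂_3 = 0 ⇒ b_2 = 1 − 1 − 0 = 0. So H_2 = 0.

H_0 ≅ Z,  H_1 = 0,  H_2 = 0.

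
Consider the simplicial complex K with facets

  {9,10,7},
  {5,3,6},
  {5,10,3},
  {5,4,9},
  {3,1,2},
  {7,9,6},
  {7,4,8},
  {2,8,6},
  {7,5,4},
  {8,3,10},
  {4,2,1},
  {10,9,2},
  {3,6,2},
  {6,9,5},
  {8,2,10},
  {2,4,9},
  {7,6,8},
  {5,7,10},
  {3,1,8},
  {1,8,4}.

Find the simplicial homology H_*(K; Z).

H_0 = Z,  H_1 = Z × Z/2,  H_2 = 0.

Take the total order 1 < 2 < 3 < 4 < 5 < 6 < 7 < 8 < 9 < 10 on the vertex set. Then K (dimension 2) consists of the simplices:

  0-simplices (10): [1], [2], [3], [4], [5], [6], [7], [8], [9], [10]
  1-simplices (30): (30 of them)
  2-simplices (20): (20 of them)

so the chain groups are C_0 ≅ Z^10, C_1 ≅ Z^30, C_2 ≅ Z^20.

The boundary map ∂_1: C_1 → C_0 is given by ∂[p,q] = [q] − [p].
The resulting 10×30 matrix has rank 9, and its Smith normal form has invariant factors (1,1,1,1,1,1,1,1,1).

Boundary ∂_2: C_2 → C_1 sends each 2-simplex [p,q,r] to [q,r] − [p,r] + [p,q]. For instance
  ∂[2,9,10] = [9,10] − [2,10] + [2,9],
  ∂[6,7,9] = [7,9] − [6,9] + [6,7].
This gives a 30×20 integer matrix of rank 20; reducing to Smith normal form yields diagonal entries (1,1,1,1,1,1,1,1,1,1,1,1,1,1,1,1,1,1,1,2).

Now H_k = ker ∂_k / im ∂_{k+1}, so:

  H_0: rank C_0 − rank ∂_1 = 10 − 9 = 1, and the invariant factors of ∂_1 are all 1, so H_0 ≅ Z.
  H_1: rank ker ∂_1 − rank ∂_2 = (30 − 9) − 20 = 1, and ∂_2 has invariant factor 2 > 1, so H_1 ≅ Z × Z/2.
  H_2: rank ker ∂_2 − rank ∂_3 = (20 − 20) − 0 = 0, and there is no ∂_3, so H_2 ≅ 0.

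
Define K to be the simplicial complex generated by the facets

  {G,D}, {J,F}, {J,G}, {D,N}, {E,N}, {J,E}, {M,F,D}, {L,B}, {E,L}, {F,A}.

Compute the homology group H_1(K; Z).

Order the vertices as A < B < D < E < F < G < J < L < M < N. Listing each simplex with vertices in this order, K has dimension 2 with simplices:

  0-simplices (10): A, B, D, E, F, G, J, L, M, N
  1-simplices (12): AF, BL, DF, DG, DM, DN, EJ, EL, EN, FJ, FM, GJ
  2-simplices (1): DFM

giving chain groups C_0 ≅ Z^10, C_1 ≅ Z^12, C_2 ≅ Z^1.

The boundary map ∂_1: C_1 → C_0 maps an edge to its endpoints' difference, ∂[p,q] = q − p.
As a 10×12 matrix over Z this has rank 9, with invariant factors (1,1,1,1,1,1,1,1,1).

∂_2: C_2 → C_1 sends each 2-simplex [p,q,r] to [q,r] − [p,r] + [p,q]. For instance
  ∂DFM = FM − DM + DF.
This gives a 12×1 integer matrix of rank 1; reducing to Smith normal form yields diagonal entries (1).

Computing H_k = (kernel of ∂_k) / (image of ∂_{k+1}):

  H_1: rank ker ∂_1 − rank ∂_2 = (12 − 9) − 1 = 2, and the invariant factors of ∂_2 are all 1, so H_1 ≅ Z^2.

H_1 = Z^2.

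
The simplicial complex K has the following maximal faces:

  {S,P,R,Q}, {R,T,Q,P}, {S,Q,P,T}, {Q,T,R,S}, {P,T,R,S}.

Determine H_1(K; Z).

Order the vertices as P < Q < R < S < T. Listing each simplex with vertices in this order, K has dimension 3 with simplices:

  0-simplices (5): P, Q, R, S, T
  1-simplices (10): PQ, PR, PS, PT, QR, QS, QT, RS, RT, ST
  2-simplices (10): PQR, PQS, PQT, PRS, PRT, PST, QRS, QRT, QST, RST
  3-simplices (5): PQRS, PQRT, PQST, PRST, QRST

giving chain groups C_0 ≅ Z^5, C_1 ≅ Z^10, C_2 ≅ Z^10, C_3 ≅ Z^5.

The boundary map ∂_1: C_1 → C_0 maps an edge to its endpoints' difference, ∂[p,q] = q − p.
The 5×10 boundary matrix has rank 4 and Smith normal form diag(1,1,1,1).

Boundary ∂_2: C_2 → C_1 sends each 2-simplex [p,q,r] to [q,r] − [p,r] + [p,q]. For instance
  ∂PQS = QS − PS + PQ,
  ∂RST = ST − RT + RS.
This gives a 10×10 integer matrix of rank 6; reducing to Smith normal form yields diagonal entries (1,1,1,1,1,1).

The boundary map ∂_3: C_3 → C_2 sends each 3-simplex σ to the alternating sum Σ_i (−1)^i (σ with its i-th vertex removed). For instance
  ∂PRST = RST − PST + PRT − PRS,
  ∂PQRS = QRS − PRS + PQS − PQR.
As a 10×5 matrix over Z this has rank 4, with invariant factors (1,1,1,1).

Reading off H_k = ker ∂_k / im ∂_{k+1}:

  H_1: rank ker ∂_1 − rank ∂_2 = (10 − 4) − 6 = 0, and the invariant factors of ∂_2 are all 1, so H_1 = 0.

H_1 = 0.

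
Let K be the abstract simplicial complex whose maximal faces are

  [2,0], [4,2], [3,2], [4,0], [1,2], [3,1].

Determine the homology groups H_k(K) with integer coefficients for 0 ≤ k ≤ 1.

H_0 ≅ Z,  H_1 ≅ Z^2.

Take the total order 0 < 1 < 2 < 3 < 4 on the vertex set. Then K (dimension 1) consists of the simplices:

  0-simplices (5): [0], [1], [2], [3], [4]
  1-simplices (6): [0,2], [0,4], [1,2], [1,3], [2,3], [2,4]

Hence C_0 ≅ Z^5, C_1 ≅ Z^6.

∂_1: C_1 → C_0 maps an edge to its endpoints' difference, ∂[p,q] = q − p. For instance
  ∂[0,4] = [4] − [0].
The resulting 5×6 matrix has rank 4, and its Smith normal form has invariant factors (1,1,1,1).

Now H_k = ker ∂_k / im ∂_{k+1}, so:

  H_0: rank C_0 − rank ∂_1 = 5 − 4 = 1, and the invariant factors of ∂_1 are all 1, so H_0 = Z.
  H_1: rank ker ∂_1 − rank ∂_2 = (6 − 4) − 0 = 2, and there is no ∂_2, so H_1 = Z^2.

(K is a triangulation of a wedge of 2 circles.)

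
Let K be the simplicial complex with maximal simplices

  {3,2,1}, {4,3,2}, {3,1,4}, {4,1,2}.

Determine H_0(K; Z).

K has 4 vertices, 6 edges, 4 triangles.
rank ∂_0 = 0, rank ∂_1 = 3 ⇒ b_0 = 4 − 0 − 3 = 1; all invariant factors of ∂_1 are 1 so no torsion. So H_0 ≅ Z.

H_0 ≅ Z.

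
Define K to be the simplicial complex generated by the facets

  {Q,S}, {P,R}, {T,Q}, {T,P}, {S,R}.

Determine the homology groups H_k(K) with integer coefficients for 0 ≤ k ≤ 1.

K has 5 vertices, 5 edges.
rank ∂_0 = 0, rank ∂_1 = 4 ⇒ b_0 = 5 − 0 − 4 = 1; all invariant factors of ∂_1 are 1 so no torsion. So H_0 = Z.
rank ∂_1 = 4, rank ∂_2 = 0 ⇒ b_1 = 5 − 4 − 0 = 1. So H_1 = Z.

H_0 ≅ Z,  H_1 ≅ Z.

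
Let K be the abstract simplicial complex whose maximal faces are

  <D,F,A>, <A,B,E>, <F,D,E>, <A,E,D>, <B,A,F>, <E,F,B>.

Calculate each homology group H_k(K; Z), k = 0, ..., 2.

H_0 ≅ Z,  H_1 = 0,  H_2 ≅ Z.

Fix the vertex order A < B < D < E < F and write every simplex with vertices in increasing order. Then dim K = 2 and the simplices of K are:

  0-simplices (5): A, B, D, E, F
  1-simplices (9): AB, AD, AE, AF, BE, BF, DE, DF, EF
  2-simplices (6): ABE, ABF, ADE, ADF, BEF, DEF

Hence C_0 ≅ Z^5, C_1 ≅ Z^9, C_2 ≅ Z^6.

The boundary map ∂_1: C_1 → C_0 maps an edge to its endpoints' difference, ∂[p,q] = q − p. For instance
  ∂DF = F − D.
As a 5×9 matrix over Z this has rank 4, with invariant factors (1,1,1,1).

∂_2: C_2 → C_1 sends each 2-simplex [p,q,r] to [q,r] − [p,r] + [p,q]. For instance
  ∂DEF = EF − DF + DE,
  ∂ABE = BE − AE + AB.
The 9×6 boundary matrix has rank 5 and Smith normal form diag(1,1,1,1,1).

Reading off H_k = ker ∂_k / im ∂_{k+1}:

  H_0: rank C_0 − rank ∂_1 = 5 − 4 = 1, and the invariant factors of ∂_1 are all 1, so H_0 ≅ Z.
  H_1: rank ker ∂_1 − rank ∂_2 = (9 − 4) − 5 = 0, and the invariant factors of ∂_2 are all 1, so H_1 ≅ 0.
  H_2: rank ker ∂_2 − rank ∂_3 = (6 − 5) − 0 = 1, and there is no ∂_3, so H_2 ≅ Z.

As a check, the Euler characteristic is 5 − 9 + 6 = 2, which agrees with 1 − 0 + 1 = 2.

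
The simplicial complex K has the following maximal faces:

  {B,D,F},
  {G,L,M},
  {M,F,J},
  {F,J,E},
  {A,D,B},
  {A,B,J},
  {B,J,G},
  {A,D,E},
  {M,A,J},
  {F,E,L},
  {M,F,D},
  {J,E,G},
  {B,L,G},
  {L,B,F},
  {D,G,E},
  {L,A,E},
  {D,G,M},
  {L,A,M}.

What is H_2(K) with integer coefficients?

Fix the vertex order A < B < D < E < F < G < J < L < M and write every simplex with vertices in increasing order. Then dim K = 2 and the simplices of K are:

  0-simplices (9): A, B, D, E, F, G, J, L, M
  1-simplices (27): AB, AD, AE, AJ, AL, AM, BD, BF, BG, BJ, BL, DE, DF, DG, DM, EF, EG, EJ, EL, FJ, FL, FM, GJ, GL, GM, JM, LM
  2-simplices (18): ABD, ABJ, ADE, AEL, AJM, ALM, BDF, BFL, BGJ, BGL, DEG, DFM, DGM, EFJ, EFL, EGJ, FJM, GLM

Hence C_0 ≅ Z^9, C_1 ≅ Z^27, C_2 ≅ Z^18.

Boundary ∂_1: C_1 → C_0 sends each edge [p,q] (with p < q) to q − p. For instance
  ∂BJ = J − B.
The 9×27 boundary matrix has rank 8 and Smith normal form diag(1,1,1,1,1,1,1,1).

Boundary ∂_2: C_2 → C_1 acts by ∂[p,q,r] = [q,r] − [p,r] + [p,q]. For instance
  ∂BGJ = GJ − BJ + BG,
  ∂ABD = BD − AD + AB.
The resulting 27×18 matrix has rank 17, and its Smith normal form has invariant factors (1,1,1,1,1,1,1,1,1,1,1,1,1,1,1,1,1).

Now H_k = ker ∂_k / im ∂_{k+1}, so:

  H_2: rank ker ∂_2 − rank ∂_3 = (18 − 17) − 0 = 1, and there is no ∂_3, so H_2 ≅ Z.

(K is a triangulation of the torus T^2.)

H_2 = Z.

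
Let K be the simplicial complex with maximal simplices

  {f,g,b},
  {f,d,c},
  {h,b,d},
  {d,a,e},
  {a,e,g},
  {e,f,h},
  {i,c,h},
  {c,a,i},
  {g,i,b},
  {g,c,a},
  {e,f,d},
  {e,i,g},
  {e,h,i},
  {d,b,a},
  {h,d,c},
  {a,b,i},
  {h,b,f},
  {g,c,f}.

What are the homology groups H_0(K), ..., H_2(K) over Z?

H_0 ≅ Z,  H_1 ≅ Z ⊕ Z_2,  H_2 = 0.

We work with the vertex ordering a < b < c < d < e < f < g < h < i. The simplices of K, each written with vertices in increasing order, are:

  0-simplices (9): a, b, c, d, e, f, g, h, i
  1-simplices (27): ab, ac, ad, ae, ag, ai, bd, bf, bg, bh, bi, cd, cf, cg, ch, ci, de, df, dh, ef, eg, eh, ei, fg, fh, gi, hi
  2-simplices (18): abd, abi, acg, aci, ade, aeg, bdh, bfg, bfh, bgi, cdf, cdh, cfg, chi, def, efh, egi, ehi

Hence C_0 ≅ Z^9, C_1 ≅ Z^27, C_2 ≅ Z^18.

Boundary ∂_1: C_1 → C_0 sends each edge [p,q] (with p < q) to q − p. For instance
  ∂ei = i − e.
The resulting 9×27 matrix has rank 8, and its Smith normal form has invariant factors (1,1,1,1,1,1,1,1).

Boundary ∂_2: C_2 → C_1 sends each 2-simplex [p,q,r] to [q,r] − [p,r] + [p,q]. For instance
  ∂acg = cg − ag + ac,
  ∂aeg = eg − ag + ae.
This gives a 27×18 integer matrix of rank 18; reducing to Smith normal form yields diagonal entries (1,1,1,1,1,1,1,1,1,1,1,1,1,1,1,1,1,2).

Now H_k = ker ∂_k / im ∂_{k+1}, so:

  H_0: rank C_0 − rank ∂_1 = 9 − 8 = 1, and the invariant factors of ∂_1 are all 1, so H_0 = Z.
  H_1: rank ker ∂_1 − rank ∂_2 = (27 − 8) − 18 = 1, and ∂_2 has invariant factor 2 > 1, so H_1 = Z ⊕ Z_2.
  H_2: rank ker ∂_2 − rank ∂_3 = (18 − 18) − 0 = 0, and there is no ∂_3, so H_2 = 0.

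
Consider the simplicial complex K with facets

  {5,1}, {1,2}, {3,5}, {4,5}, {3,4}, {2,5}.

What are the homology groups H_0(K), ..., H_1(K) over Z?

Order the vertices as 1 < 2 < 3 < 4 < 5. Listing each simplex with vertices in this order, K has dimension 1 with simplices:

  0-simplices (5): [1], [2], [3], [4], [5]
  1-simplices (6): [1,2], [1,5], [2,5], [3,4], [3,5], [4,5]

giving chain groups C_0 ≅ Z^5, C_1 ≅ Z^6.

The boundary map ∂_1: C_1 → C_0 maps an edge to its endpoints' difference, ∂[p,q] = q − p.
As a 5×6 matrix over Z this has rank 4, with invariant factors (1,1,1,1).

Reading off H_k = ker ∂_k / im ∂_{k+1}:

  H_0: rank C_0 − rank ∂_1 = 5 − 4 = 1, and the invariant factors of ∂_1 are all 1, so H_0 = Z.
  H_1: rank ker ∂_1 − rank ∂_2 = (6 − 4) − 0 = 2, and there is no ∂_2, so H_1 = Z^2.

As a check, the Euler characteristic is 5 − 6 = -1, which agrees with 1 − 2 = -1.

H_0 = Z,  H_1 = Z^2.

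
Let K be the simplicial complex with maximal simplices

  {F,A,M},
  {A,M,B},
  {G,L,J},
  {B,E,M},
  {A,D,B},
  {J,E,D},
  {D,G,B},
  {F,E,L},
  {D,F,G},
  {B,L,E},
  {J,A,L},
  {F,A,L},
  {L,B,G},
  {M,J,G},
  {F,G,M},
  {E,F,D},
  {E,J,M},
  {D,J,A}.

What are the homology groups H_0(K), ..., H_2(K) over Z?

We work with the vertex ordering A < B < D < E < F < G < J < L < M. The simplices of K, each written with vertices in increasing order, are:

  0-simplices (9): A, B, D, E, F, G, J, L, M
  1-simplices (27): AB, AD, AF, AJ, AL, AM, BD, BE, BG, BL, BM, DE, DF, DG, DJ, EF, EJ, EL, EM, FG, FL, FM, GJ, GL, GM, JL, JM
  2-simplices (18): ABD, ABM, ADJ, AFL, AFM, AJL, BDG, BEL, BEM, BGL, DEF, DEJ, DFG, EFL, EJM, FGM, GJL, GJM

giving chain groups C_0 ≅ Z^9, C_1 ≅ Z^27, C_2 ≅ Z^18.

∂_1: C_1 → C_0 sends each edge [p,q] (with p < q) to q − p. For instance
  ∂AL = L − A.
This gives a 9×27 integer matrix of rank 8; reducing to Smith normal form yields diagonal entries (1,1,1,1,1,1,1,1).

The boundary map ∂_2: C_2 → C_1 acts by ∂[p,q,r] = [q,r] − [p,r] + [p,q]. For instance
  ∂DEJ = EJ − DJ + DE,
  ∂EJM = JM − EM + EJ.
The resulting 27×18 matrix has rank 17, and its Smith normal form has invariant factors (1,1,1,1,1,1,1,1,1,1,1,1,1,1,1,1,1).

Reading off H_k = ker ∂_k / im ∂_{k+1}:

  H_0: rank C_0 − rank ∂_1 = 9 − 8 = 1, and the invariant factors of ∂_1 are all 1, so H_0 = Z.
  H_1: rank ker ∂_1 − rank ∂_2 = (27 − 8) − 17 = 2, and the invariant factors of ∂_2 are all 1, so H_1 = Z^2.
  H_2: rank ker ∂_2 − rank ∂_3 = (18 − 17) − 0 = 1, and there is no ∂_3, so H_2 = Z.

H_0 ≅ Z,  H_1 ≅ Z^2,  H_2 ≅ Z.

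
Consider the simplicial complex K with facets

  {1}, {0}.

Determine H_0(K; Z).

Order the vertices as 0 < 1. Listing each simplex with vertices in this order, K has dimension 0 with simplices:

  0-simplices (2): [0], [1]

so the chain groups are C_0 ≅ Z^2.

Computing H_k = (kernel of ∂_k) / (image of ∂_{k+1}):

  H_0: rank C_0 − rank ∂_1 = 2 − 0 = 2, and there is no ∂_1, so H_0 = Z^2.

(K is a triangulation of a set of 2 points.)

H_0 = Z^2.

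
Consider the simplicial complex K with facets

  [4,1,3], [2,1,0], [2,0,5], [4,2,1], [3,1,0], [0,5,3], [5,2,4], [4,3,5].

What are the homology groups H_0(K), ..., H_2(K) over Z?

H_0 ≅ Z,  H_1 = 0,  H_2 ≅ Z.

Fix the vertex order 0 < 1 < 2 < 3 < 4 < 5 and write every simplex with vertices in increasing order. Then dim K = 2 and the simplices of K are:

  0-simplices (6): [0], [1], [2], [3], [4], [5]
  1-simplices (12): [0,1], [0,2], [0,3], [0,5], [1,2], [1,3], [1,4], [2,4], [2,5], [3,4], [3,5], [4,5]
  2-simplices (8): [0,1,2], [0,1,3], [0,2,5], [0,3,5], [1,2,4], [1,3,4], [2,4,5], [3,4,5]

giving chain groups C_0 ≅ Z^6, C_1 ≅ Z^12, C_2 ≅ Z^8.

The boundary map ∂_1: C_1 → C_0 is given by ∂[p,q] = [q] − [p].
The resulting 6×12 matrix has rank 5, and its Smith normal form has invariant factors (1,1,1,1,1).

Boundary ∂_2: C_2 → C_1 maps a triangle to the signed sum of its edges. For instance
  ∂[0,3,5] = [3,5] − [0,5] + [0,3],
  ∂[0,2,5] = [2,5] − [0,5] + [0,2].
The 12×8 boundary matrix has rank 7 and Smith normal form diag(1,1,1,1,1,1,1).

Reading off H_k = ker ∂_k / im ∂_{k+1}:

  H_0: rank C_0 − rank ∂_1 = 6 − 5 = 1, and the invariant factors of ∂_1 are all 1, so H_0 = Z.
  H_1: rank ker ∂_1 − rank ∂_2 = (12 − 5) − 7 = 0, and the invariant factors of ∂_2 are all 1, so H_1 = 0.
  H_2: rank ker ∂_2 − rank ∂_3 = (8 − 7) − 0 = 1, and there is no ∂_3, so H_2 = Z.

As a check, the Euler characteristic is 6 − 12 + 8 = 2, which agrees with 1 − 0 + 1 = 2.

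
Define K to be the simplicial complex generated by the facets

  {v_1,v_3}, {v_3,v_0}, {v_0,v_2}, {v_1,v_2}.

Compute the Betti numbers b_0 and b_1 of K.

Order the vertices as v_0 < v_1 < v_2 < v_3. Listing each simplex with vertices in this order, K has dimension 1 with simplices:

  0-simplices (4): [v_0], [v_1], [v_2], [v_3]
  1-simplices (4): [v_0,v_2], [v_0,v_3], [v_1,v_2], [v_1,v_3]

Hence C_0 ≅ Z^4, C_1 ≅ Z^4.

∂_1: C_1 → C_0 is given by ∂[p,q] = [q] − [p]. For instance
  ∂[v_0,v_2] = [v_2] − [v_0].
The 4×4 boundary matrix has rank 3 and Smith normal form diag(1,1,1).

Reading off H_k = ker ∂_k / im ∂_{k+1}:

  H_0: rank C_0 − rank ∂_1 = 4 − 3 = 1, and the invariant factors of ∂_1 are all 1, so H_0 = Z.
  H_1: rank ker ∂_1 − rank ∂_2 = (4 − 3) − 0 = 1, and there is no ∂_2, so H_1 = Z.

Hence the Betti numbers are b_0 = 1, b_1 = 1.

b_0 = 1, b_1 = 1.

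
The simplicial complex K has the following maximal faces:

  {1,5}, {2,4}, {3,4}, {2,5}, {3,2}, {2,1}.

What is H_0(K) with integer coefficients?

H_0 = Z.

Take the total order 1 < 2 < 3 < 4 < 5 on the vertex set. Then K (dimension 1) consists of the simplices:

  0-simplices (5): [1], [2], [3], [4], [5]
  1-simplices (6): [1,2], [1,5], [2,3], [2,4], [2,5], [3,4]

Hence C_0 ≅ Z^5, C_1 ≅ Z^6.

The boundary map ∂_1: C_1 → C_0 sends each edge [p,q] (with p < q) to q − p. For instance
  ∂[2,5] = [5] − [2].
The resulting 5×6 matrix has rank 4, and its Smith normal form has invariant factors (1,1,1,1).

Computing H_k = (kernel of ∂_k) / (image of ∂_{k+1}):

  H_0: rank C_0 − rank ∂_1 = 5 − 4 = 1, and the invariant factors of ∂_1 are all 1, so H_0 = Z.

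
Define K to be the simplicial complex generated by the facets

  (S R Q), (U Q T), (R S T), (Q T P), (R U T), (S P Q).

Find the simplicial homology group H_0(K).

K has 6 vertices, 12 edges, 6 triangles.
rank ∂_0 = 0, rank ∂_1 = 5 ⇒ b_0 = 6 − 0 − 5 = 1; all invariant factors of ∂_1 are 1 so no torsion. So H_0 ≅ Z.

H_0 = Z.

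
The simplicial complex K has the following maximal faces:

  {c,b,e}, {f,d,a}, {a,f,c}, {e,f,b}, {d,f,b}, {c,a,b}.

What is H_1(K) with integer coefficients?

H_1 = Z.

Order the vertices as a < b < c < d < e < f. Listing each simplex with vertices in this order, K has dimension 2 with simplices:

  0-simplices (6): a, b, c, d, e, f
  1-simplices (12): ab, ac, ad, af, bc, bd, be, bf, ce, cf, df, ef
  2-simplices (6): abc, acf, adf, bce, bdf, bef

Hence C_0 ≅ Z^6, C_1 ≅ Z^12, C_2 ≅ Z^6.

∂_1: C_1 → C_0 maps an edge to its endpoints' difference, ∂[p,q] = q − p.
As a 6×12 matrix over Z this has rank 5, with invariant factors (1,1,1,1,1).

Boundary ∂_2: C_2 → C_1 sends each 2-simplex [p,q,r] to [q,r] − [p,r] + [p,q]. For instance
  ∂abc = bc − ac + ab,
  ∂bdf = df − bf + bd.
The 12×6 boundary matrix has rank 6 and Smith normal form diag(1,1,1,1,1,1).

From H_k ≅ ker(∂_k) / im(∂_{k+1}) we obtain:

  H_1: rank ker ∂_1 − rank ∂_2 = (12 − 5) − 6 = 1, and the invariant factors of ∂_2 are all 1, so H_1 ≅ Z.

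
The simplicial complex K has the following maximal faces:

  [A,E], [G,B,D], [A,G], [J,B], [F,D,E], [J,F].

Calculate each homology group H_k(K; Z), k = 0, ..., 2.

Take the total order A < B < D < E < F < G < J on the vertex set. Then K (dimension 2) consists of the simplices:

  0-simplices (7): A, B, D, E, F, G, J
  1-simplices (10): AE, AG, BD, BG, BJ, DE, DF, DG, EF, FJ
  2-simplices (2): BDG, DEF

giving chain groups C_0 ≅ Z^7, C_1 ≅ Z^10, C_2 ≅ Z^2.

Boundary ∂_1: C_1 → C_0 is given by ∂[p,q] = [q] − [p]. For instance
  ∂AE = E − A.
The 7×10 boundary matrix has rank 6 and Smith normal form diag(1,1,1,1,1,1).

The boundary map ∂_2: C_2 → C_1 acts by ∂[p,q,r] = [q,r] − [p,r] + [p,q]. For instance
  ∂BDG = DG − BG + BD,
  ∂DEF = EF − DF + DE.
The resulting 10×2 matrix has rank 2, and its Smith normal form has invariant factors (1,1).

Computing H_k = (kernel of ∂_k) / (image of ∂_{k+1}):

  H_0: rank C_0 − rank ∂_1 = 7 − 6 = 1, and the invariant factors of ∂_1 are all 1, so H_0 ≅ Z.
  H_1: rank ker ∂_1 − rank ∂_2 = (10 − 6) − 2 = 2, and the invariant factors of ∂_2 are all 1, so H_1 ≅ Z^2.
  H_2: rank ker ∂_2 − rank ∂_3 = (2 − 2) − 0 = 0, and there is no ∂_3, so H_2 ≅ 0.

H_0 = Z,  H_1 = Z^2,  H_2 = 0.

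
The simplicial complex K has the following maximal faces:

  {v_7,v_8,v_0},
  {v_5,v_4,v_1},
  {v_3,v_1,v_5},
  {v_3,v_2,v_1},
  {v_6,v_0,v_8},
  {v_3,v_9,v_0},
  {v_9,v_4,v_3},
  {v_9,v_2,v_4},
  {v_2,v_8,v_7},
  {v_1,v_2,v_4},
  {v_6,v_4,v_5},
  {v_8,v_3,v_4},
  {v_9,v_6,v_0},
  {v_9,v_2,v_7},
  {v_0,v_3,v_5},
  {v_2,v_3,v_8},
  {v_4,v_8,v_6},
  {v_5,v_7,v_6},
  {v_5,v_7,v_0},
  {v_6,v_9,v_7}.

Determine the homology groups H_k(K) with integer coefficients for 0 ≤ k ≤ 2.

Order the vertices as v_0 < v_1 < v_2 < v_3 < v_4 < v_5 < v_6 < v_7 < v_8 < v_9. Listing each simplex with vertices in this order, K has dimension 2 with simplices:

  0-simplices (10): [v_0], [v_1], [v_2], [v_3], [v_4], [v_5], [v_6], [v_7], [v_8], [v_9]
  1-simplices (30): (30 of them)
  2-simplices (20): (20 of them)

giving chain groups C_0 ≅ Z^10, C_1 ≅ Z^30, C_2 ≅ Z^20.

Boundary ∂_1: C_1 → C_0 sends each edge [p,q] (with p < q) to q − p. For instance
  ∂[v_0,v_3] = [v_3] − [v_0].
As a 10×30 matrix over Z this has rank 9, with invariant factors (1,1,1,1,1,1,1,1,1).

∂_2: C_2 → C_1 acts by ∂[p,q,r] = [q,r] − [p,r] + [p,q]. For instance
  ∂[v_0,v_3,v_5] = [v_3,v_5] − [v_0,v_5] + [v_0,v_3],
  ∂[v_0,v_6,v_9] = [v_6,v_9] − [v_0,v_9] + [v_0,v_6].
This gives a 30×20 integer matrix of rank 20; reducing to Smith normal form yields diagonal entries (1,1,1,1,1,1,1,1,1,1,1,1,1,1,1,1,1,1,1,2).

Reading off H_k = ker ∂_k / im ∂_{k+1}:

  H_0: rank C_0 − rank ∂_1 = 10 − 9 = 1, and the invariant factors of ∂_1 are all 1, so H_0 = Z.
  H_1: rank ker ∂_1 − rank ∂_2 = (30 − 9) − 20 = 1, and ∂_2 has invariant factor 2 > 1, so H_1 = Z ⊕ Z/2.
  H_2: rank ker ∂_2 − rank ∂_3 = (20 − 20) − 0 = 0, and there is no ∂_3, so H_2 = 0.

As a check, the Euler characteristic is 10 − 30 + 20 = 0, which agrees with 1 − 1 + 0 = 0.

H_0 ≅ Z,  H_1 ≅ Z ⊕ Z/2,  H_2 = 0.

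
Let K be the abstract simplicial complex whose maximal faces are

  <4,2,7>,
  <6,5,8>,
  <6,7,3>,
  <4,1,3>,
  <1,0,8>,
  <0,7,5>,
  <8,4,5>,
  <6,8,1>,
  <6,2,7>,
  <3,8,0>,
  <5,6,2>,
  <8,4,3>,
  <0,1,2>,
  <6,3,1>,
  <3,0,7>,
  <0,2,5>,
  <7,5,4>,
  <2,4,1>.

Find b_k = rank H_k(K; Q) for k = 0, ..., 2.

b_0 = 1, b_1 = 1, b_2 = 0.

K has 9 vertices, 27 edges, 18 triangles.
rank ∂_0 = 0, rank ∂_1 = 8 ⇒ b_0 = 9 − 0 − 8 = 1; all invariant factors of ∂_1 are 1 so no torsion. So H_0 = Z.
rank ∂_1 = 8, rank ∂_2 = 18 ⇒ b_1 = 27 − 8 − 18 = 1; ∂_2 has invariant factor(s) [2] giving torsion. So H_1 = Z × Z/2.
rank ∂_2 = 18, rank ∂_3 = 0 ⇒ b_2 = 18 − 18 − 0 = 0. So H_2 = 0.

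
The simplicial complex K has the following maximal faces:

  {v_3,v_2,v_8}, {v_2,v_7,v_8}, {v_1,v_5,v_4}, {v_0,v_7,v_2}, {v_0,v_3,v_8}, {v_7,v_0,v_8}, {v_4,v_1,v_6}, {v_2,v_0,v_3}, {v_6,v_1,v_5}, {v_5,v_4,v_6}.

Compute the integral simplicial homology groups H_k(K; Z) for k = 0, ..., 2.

H_0 ≅ Z^2,  H_1 = 0,  H_2 ≅ Z^2.

Fix the vertex order v_0 < v_1 < v_2 < v_3 < v_4 < v_5 < v_6 < v_7 < v_8 and write every simplex with vertices in increasing order. Then dim K = 2 and the simplices of K are:

  0-simplices (9): [v_0], [v_1], [v_2], [v_3], [v_4], [v_5], [v_6], [v_7], [v_8]
  1-simplices (15): (15 of them)
  2-simplices (10): [v_0,v_2,v_3], [v_0,v_2,v_7], [v_0,v_3,v_8], [v_0,v_7,v_8], [v_1,v_4,v_5], [v_1,v_4,v_6], [v_1,v_5,v_6], [v_2,v_3,v_8], [v_2,v_7,v_8], [v_4,v_5,v_6]

giving chain groups C_0 ≅ Z^9, C_1 ≅ Z^15, C_2 ≅ Z^10.

The boundary map ∂_1: C_1 → C_0 sends each edge [p,q] (with p < q) to q − p.
The resulting 9×15 matrix has rank 7, and its Smith normal form has invariant factors (1,1,1,1,1,1,1).

Boundary ∂_2: C_2 → C_1 maps a triangle to the signed sum of its edges. For instance
  ∂[v_1,v_4,v_6] = [v_4,v_6] − [v_1,v_6] + [v_1,v_4],
  ∂[v_2,v_7,v_8] = [v_7,v_8] − [v_2,v_8] + [v_2,v_7].
The resulting 15×10 matrix has rank 8, and its Smith normal form has invariant factors (1,1,1,1,1,1,1,1).

Now H_k = ker ∂_k / im ∂_{k+1}, so:

  H_0: rank C_0 − rank ∂_1 = 9 − 7 = 2, and the invariant factors of ∂_1 are all 1, so H_0 ≅ Z^2.
  H_1: rank ker ∂_1 − rank ∂_2 = (15 − 7) − 8 = 0, and the invariant factors of ∂_2 are all 1, so H_1 ≅ 0.
  H_2: rank ker ∂_2 − rank ∂_3 = (10 − 8) − 0 = 2, and there is no ∂_3, so H_2 ≅ Z^2.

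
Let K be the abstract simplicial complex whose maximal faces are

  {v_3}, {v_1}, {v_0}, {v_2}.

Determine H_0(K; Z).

We work with the vertex ordering v_0 < v_1 < v_2 < v_3. The simplices of K, each written with vertices in increasing order, are:

  0-simplices (4): [v_0], [v_1], [v_2], [v_3]

so the chain groups are C_0 ≅ Z^4.

Now H_k = ker ∂_k / im ∂_{k+1}, so:

  H_0: rank C_0 − rank ∂_1 = 4 − 0 = 4, and there is no ∂_1, so H_0 ≅ Z^4.

H_0 ≅ Z^4.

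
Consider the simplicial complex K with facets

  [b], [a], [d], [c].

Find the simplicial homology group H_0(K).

H_0 = Z^4.

Take the total order a < b < c < d on the vertex set. Then K (dimension 0) consists of the simplices:

  0-simplices (4): a, b, c, d

so the chain groups are C_0 ≅ Z^4.

Reading off H_k = ker ∂_k / im ∂_{k+1}:

  H_0: rank C_0 − rank ∂_1 = 4 − 0 = 4, and there is no ∂_1, so H_0 = Z^4.

(K is a triangulation of a set of 4 points.)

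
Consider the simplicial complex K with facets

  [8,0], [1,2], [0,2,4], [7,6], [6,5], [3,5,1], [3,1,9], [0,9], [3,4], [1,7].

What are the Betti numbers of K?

b_0 = 1, b_1 = 3, b_2 = 0.

We work with the vertex ordering 0 < 1 < 2 < 3 < 4 < 5 < 6 < 7 < 8 < 9. The simplices of K, each written with vertices in increasing order, are:

  0-simplices (10): [0], [1], [2], [3], [4], [5], [6], [7], [8], [9]
  1-simplices (15): [0,2], [0,4], [0,8], [0,9], [1,2], [1,3], [1,5], [1,7], [1,9], [2,4], [3,4], [3,5], [3,9], [5,6], [6,7]
  2-simplices (3): [0,2,4], [1,3,5], [1,3,9]

Hence C_0 ≅ Z^10, C_1 ≅ Z^15, C_2 ≅ Z^3.

The boundary map ∂_1: C_1 → C_0 is given by ∂[p,q] = [q] − [p]. For instance
  ∂[0,9] = [9] − [0].
This gives a 10×15 integer matrix of rank 9; reducing to Smith normal form yields diagonal entries (1,1,1,1,1,1,1,1,1).

∂_2: C_2 → C_1 sends each 2-simplex [p,q,r] to [q,r] − [p,r] + [p,q]. For instance
  ∂[1,3,9] = [3,9] − [1,9] + [1,3],
  ∂[1,3,5] = [3,5] − [1,5] + [1,3].
This gives a 15×3 integer matrix of rank 3; reducing to Smith normal form yields diagonal entries (1,1,1).

Reading off H_k = ker ∂_k / im ∂_{k+1}:

  H_0: rank C_0 − rank ∂_1 = 10 − 9 = 1, and the invariant factors of ∂_1 are all 1, so H_0 = Z.
  H_1: rank ker ∂_1 − rank ∂_2 = (15 − 9) − 3 = 3, and the invariant factors of ∂_2 are all 1, so H_1 = Z^3.
  H_2: rank ker ∂_2 − rank ∂_3 = (3 − 3) − 0 = 0, and there is no ∂_3, so H_2 = 0.

Hence the Betti numbers are b_0 = 1, b_1 = 3, b_2 = 0.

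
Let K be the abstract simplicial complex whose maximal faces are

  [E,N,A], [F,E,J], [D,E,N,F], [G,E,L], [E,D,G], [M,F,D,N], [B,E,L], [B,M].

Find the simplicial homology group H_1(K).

Fix the vertex order A < B < D < E < F < G < J < L < M < N and write every simplex with vertices in increasing order. Then dim K = 3 and the simplices of K are:

  0-simplices (10): A, B, D, E, F, G, J, L, M, N
  1-simplices (20): AE, AN, BE, BL, BM, DE, DF, DG, DM, DN, EF, EG, EJ, EL, EN, FJ, FM, FN, GL, MN
  2-simplices (12): AEN, BEL, DEF, DEG, DEN, DFM, DFN, DMN, EFJ, EFN, EGL, FMN
  3-simplices (2): DEFN, DFMN

Hence C_0 ≅ Z^10, C_1 ≅ Z^20, C_2 ≅ Z^12, C_3 ≅ Z^2.

The boundary map ∂_1: C_1 → C_0 sends each edge [p,q] (with p < q) to q − p.
The resulting 10×20 matrix has rank 9, and its Smith normal form has invariant factors (1,1,1,1,1,1,1,1,1).

∂_2: C_2 → C_1 acts by ∂[p,q,r] = [q,r] − [p,r] + [p,q]. For instance
  ∂DMN = MN − DN + DM,
  ∂DFN = FN − DN + DF.
The 20×12 boundary matrix has rank 10 and Smith normal form diag(1,1,1,1,1,1,1,1,1,1).

Boundary ∂_3: C_3 → C_2 sends each 3-simplex σ to the alternating sum Σ_i (−1)^i (σ with its i-th vertex removed). For instance
  ∂DEFN = EFN − DFN + DEN − DEF,
  ∂DFMN = FMN − DMN + DFN − DFM.
The 12×2 boundary matrix has rank 2 and Smith normal form diag(1,1).

Computing H_k = (kernel of ∂_k) / (image of ∂_{k+1}):

  H_1: rank ker ∂_1 − rank ∂_2 = (20 − 9) − 10 = 1, and the invariant factors of ∂_2 are all 1, so H_1 = Z.

H_1 = Z.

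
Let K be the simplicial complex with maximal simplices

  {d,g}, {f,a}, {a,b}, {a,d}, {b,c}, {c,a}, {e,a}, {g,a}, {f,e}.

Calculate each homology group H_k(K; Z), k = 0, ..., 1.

Order the vertices as a < b < c < d < e < f < g. Listing each simplex with vertices in this order, K has dimension 1 with simplices:

  0-simplices (7): a, b, c, d, e, f, g
  1-simplices (9): ab, ac, ad, ae, af, ag, bc, dg, ef

giving chain groups C_0 ≅ Z^7, C_1 ≅ Z^9.

The boundary map ∂_1: C_1 → C_0 maps an edge to its endpoints' difference, ∂[p,q] = q − p. For instance
  ∂ac = c − a.
As a 7×9 matrix over Z this has rank 6, with invariant factors (1,1,1,1,1,1).

Reading off H_k = ker ∂_k / im ∂_{k+1}:

  H_0: rank C_0 − rank ∂_1 = 7 − 6 = 1, and the invariant factors of ∂_1 are all 1, so H_0 ≅ Z.
  H_1: rank ker ∂_1 − rank ∂_2 = (9 − 6) − 0 = 3, and there is no ∂_2, so H_1 ≅ Z^3.

As a check, the Euler characteristic is 7 − 9 = -2, which agrees with 1 − 3 = -2.

H_0 = Z,  H_1 = Z^3.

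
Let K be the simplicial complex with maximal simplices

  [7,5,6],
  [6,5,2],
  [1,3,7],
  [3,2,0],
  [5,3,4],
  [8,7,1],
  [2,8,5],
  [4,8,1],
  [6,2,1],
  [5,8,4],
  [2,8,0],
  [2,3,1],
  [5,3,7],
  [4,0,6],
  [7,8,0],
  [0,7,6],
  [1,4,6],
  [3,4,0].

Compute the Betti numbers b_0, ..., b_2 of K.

Fix the vertex order 0 < 1 < 2 < 3 < 4 < 5 < 6 < 7 < 8 and write every simplex with vertices in increasing order. Then dim K = 2 and the simplices of K are:

  0-simplices (9): [0], [1], [2], [3], [4], [5], [6], [7], [8]
  1-simplices (27): (27 of them)
  2-simplices (18): [0,2,3], [0,2,8], [0,3,4], [0,4,6], [0,6,7], [0,7,8], [1,2,3], [1,2,6], [1,3,7], [1,4,6], [1,4,8], [1,7,8], [2,5,6], [2,5,8], [3,4,5], [3,5,7], [4,5,8], [5,6,7]

giving chain groups C_0 ≅ Z^9, C_1 ≅ Z^27, C_2 ≅ Z^18.

Boundary ∂_1: C_1 → C_0 sends each edge [p,q] (with p < q) to q − p. For instance
  ∂[1,6] = [6] − [1].
This gives a 9×27 integer matrix of rank 8; reducing to Smith normal form yields diagonal entries (1,1,1,1,1,1,1,1).

∂_2: C_2 → C_1 sends each 2-simplex [p,q,r] to [q,r] − [p,r] + [p,q]. For instance
  ∂[0,3,4] = [3,4] − [0,4] + [0,3],
  ∂[3,4,5] = [4,5] − [3,5] + [3,4].
As a 27×18 matrix over Z this has rank 17, with invariant factors (1,1,1,1,1,1,1,1,1,1,1,1,1,1,1,1,1).

Reading off H_k = ker ∂_k / im ∂_{k+1}:

  H_0: rank C_0 − rank ∂_1 = 9 − 8 = 1, and the invariant factors of ∂_1 are all 1, so H_0 ≅ Z.
  H_1: rank ker ∂_1 − rank ∂_2 = (27 − 8) − 17 = 2, and the invariant factors of ∂_2 are all 1, so H_1 ≅ Z^2.
  H_2: rank ker ∂_2 − rank ∂_3 = (18 − 17) − 0 = 1, and there is no ∂_3, so H_2 ≅ Z.

(K is a triangulation of the torus T^2.)

Hence the Betti numbers are b_0 = 1, b_1 = 2, b_2 = 1.

b_0 = 1, b_1 = 2, b_2 = 1.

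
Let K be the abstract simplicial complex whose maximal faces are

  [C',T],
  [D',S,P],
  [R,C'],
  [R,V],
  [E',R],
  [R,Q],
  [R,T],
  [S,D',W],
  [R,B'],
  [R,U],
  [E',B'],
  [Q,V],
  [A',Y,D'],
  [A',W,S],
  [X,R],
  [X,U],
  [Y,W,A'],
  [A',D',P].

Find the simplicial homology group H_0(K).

We work with the vertex ordering P < Q < R < S < T < U < V < W < X < Y < A' < B' < C' < D' < E'. The simplices of K, each written with vertices in increasing order, are:

  0-simplices (15): [P], [Q], [R], [S], [T], [U], [V], [W], [X], [Y], [A'], [B'], [C'], [D'], [E']
  1-simplices (24): (24 of them)
  2-simplices (6): [P,S,D'], [P,A',D'], [S,W,A'], [S,W,D'], [W,Y,A'], [Y,A',D']

Hence C_0 ≅ Z^15, C_1 ≅ Z^24, C_2 ≅ Z^6.

Boundary ∂_1: C_1 → C_0 is given by ∂[p,q] = [q] − [p]. For instance
  ∂[Q,V] = [V] − [Q].
As a 15×24 matrix over Z this has rank 13, with invariant factors (1,1,1,1,1,1,1,1,1,1,1,1,1).

The boundary map ∂_2: C_2 → C_1 maps a triangle to the signed sum of its edges. For instance
  ∂[P,S,D'] = [S,D'] − [P,D'] + [P,S],
  ∂[P,A',D'] = [A',D'] − [P,D'] + [P,A'].
The 24×6 boundary matrix has rank 6 and Smith normal form diag(1,1,1,1,1,1).

Reading off H_k = ker ∂_k / im ∂_{k+1}:

  H_0: rank C_0 − rank ∂_1 = 15 − 13 = 2, and the invariant factors of ∂_1 are all 1, so H_0 ≅ Z^2.

H_0 = Z^2.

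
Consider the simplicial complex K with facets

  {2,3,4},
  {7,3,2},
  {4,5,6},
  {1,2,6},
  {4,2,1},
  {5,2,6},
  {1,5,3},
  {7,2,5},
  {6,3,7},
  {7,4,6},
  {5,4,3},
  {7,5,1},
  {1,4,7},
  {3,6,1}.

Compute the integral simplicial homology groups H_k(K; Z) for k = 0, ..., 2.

H_0 = Z,  H_1 = Z^2,  H_2 = Z.

K has 7 vertices, 21 edges, 14 triangles.
rank ∂_0 = 0, rank ∂_1 = 6 ⇒ b_0 = 7 − 0 − 6 = 1; all invariant factors of ∂_1 are 1 so no torsion. So H_0 ≅ Z.
rank ∂_1 = 6, rank ∂_2 = 13 ⇒ b_1 = 21 − 6 − 13 = 2; all invariant factors of ∂_2 are 1 so no torsion. So H_1 ≅ Z^2.
rank ∂_2 = 13, rank ∂_3 = 0 ⇒ b_2 = 14 − 13 − 0 = 1. So H_2 ≅ Z.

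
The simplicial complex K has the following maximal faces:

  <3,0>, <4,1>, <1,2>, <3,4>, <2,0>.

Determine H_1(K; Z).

H_1 ≅ Z.

Fix the vertex order 0 < 1 < 2 < 3 < 4 and write every simplex with vertices in increasing order. Then dim K = 1 and the simplices of K are:

  0-simplices (5): [0], [1], [2], [3], [4]
  1-simplices (5): [0,2], [0,3], [1,2], [1,4], [3,4]

giving chain groups C_0 ≅ Z^5, C_1 ≅ Z^5.

The boundary map ∂_1: C_1 → C_0 sends each edge [p,q] (with p < q) to q − p. For instance
  ∂[0,3] = [3] − [0].
The resulting 5×5 matrix has rank 4, and its Smith normal form has invariant factors (1,1,1,1).

Computing H_k = (kernel of ∂_k) / (image of ∂_{k+1}):

  H_1: rank ker ∂_1 − rank ∂_2 = (5 − 4) − 0 = 1, and there is no ∂_2, so H_1 ≅ Z.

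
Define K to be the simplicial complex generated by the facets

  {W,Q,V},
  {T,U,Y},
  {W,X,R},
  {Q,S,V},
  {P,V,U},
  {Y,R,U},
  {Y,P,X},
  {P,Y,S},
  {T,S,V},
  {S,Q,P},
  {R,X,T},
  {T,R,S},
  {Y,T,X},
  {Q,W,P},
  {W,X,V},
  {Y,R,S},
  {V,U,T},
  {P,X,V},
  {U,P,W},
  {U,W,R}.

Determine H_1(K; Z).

We work with the vertex ordering P < Q < R < S < T < U < V < W < X < Y. The simplices of K, each written with vertices in increasing order, are:

  0-simplices (10): P, Q, R, S, T, U, V, W, X, Y
  1-simplices (30): PQ, PS, PU, PV, PW, PX, PY, QS, QV, QW, RS, RT, RU, RW, RX, RY, ST, SV, SY, TU, TV, TX, TY, UV, UW, UY, VW, VX, WX, XY
  2-simplices (20): PQS, PQW, PSY, PUV, PUW, PVX, PXY, QSV, QVW, RST, RSY, RTX, RUW, RUY, RWX, STV, TUV, TUY, TXY, VWX

Hence C_0 ≅ Z^10, C_1 ≅ Z^30, C_2 ≅ Z^20.

∂_1: C_1 → C_0 is given by ∂[p,q] = [q] − [p]. For instance
  ∂PY = Y − P.
This gives a 10×30 integer matrix of rank 9; reducing to Smith normal form yields diagonal entries (1,1,1,1,1,1,1,1,1).

∂_2: C_2 → C_1 sends each 2-simplex [p,q,r] to [q,r] − [p,r] + [p,q]. For instance
  ∂RST = ST − RT + RS,
  ∂PQW = QW − PW + PQ.
The resulting 30×20 matrix has rank 20, and its Smith normal form has invariant factors (1,1,1,1,1,1,1,1,1,1,1,1,1,1,1,1,1,1,1,2).

Now H_k = ker ∂_k / im ∂_{k+1}, so:

  H_1: rank ker ∂_1 − rank ∂_2 = (30 − 9) − 20 = 1, and ∂_2 has invariant factor 2 > 1, so H_1 = Z ⊕ Z/2.

H_1 ≅ Z ⊕ Z/2.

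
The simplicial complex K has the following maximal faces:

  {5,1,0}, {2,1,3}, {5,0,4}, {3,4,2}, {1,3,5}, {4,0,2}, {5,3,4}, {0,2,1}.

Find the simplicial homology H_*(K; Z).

H_0 ≅ Z,  H_1 = 0,  H_2 ≅ Z.

K has 6 vertices, 12 edges, 8 triangles.
rank ∂_0 = 0, rank ∂_1 = 5 ⇒ b_0 = 6 − 0 − 5 = 1; all invariant factors of ∂_1 are 1 so no torsion. So H_0 ≅ Z.
rank ∂_1 = 5, rank ∂_2 = 7 ⇒ b_1 = 12 − 5 − 7 = 0; all invariant factors of ∂_2 are 1 so no torsion. So H_1 ≅ 0.
rank ∂_2 = 7, rank ∂_3 = 0 ⇒ b_2 = 8 − 7 − 0 = 1. So H_2 ≅ Z.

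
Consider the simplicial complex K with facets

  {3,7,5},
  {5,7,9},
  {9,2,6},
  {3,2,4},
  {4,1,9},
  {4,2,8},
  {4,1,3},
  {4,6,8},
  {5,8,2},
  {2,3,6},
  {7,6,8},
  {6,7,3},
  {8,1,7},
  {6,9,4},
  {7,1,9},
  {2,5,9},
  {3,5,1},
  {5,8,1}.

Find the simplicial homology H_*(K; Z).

Fix the vertex order 1 < 2 < 3 < 4 < 5 < 6 < 7 < 8 < 9 and write every simplex with vertices in increasing order. Then dim K = 2 and the simplices of K are:

  0-simplices (9): [1], [2], [3], [4], [5], [6], [7], [8], [9]
  1-simplices (27): (27 of them)
  2-simplices (18): [1,3,4], [1,3,5], [1,4,9], [1,5,8], [1,7,8], [1,7,9], [2,3,4], [2,3,6], [2,4,8], [2,5,8], [2,5,9], [2,6,9], [3,5,7], [3,6,7], [4,6,8], [4,6,9], [5,7,9], [6,7,8]

so the chain groups are C_0 ≅ Z^9, C_1 ≅ Z^27, C_2 ≅ Z^18.

The boundary map ∂_1: C_1 → C_0 sends each edge [p,q] (with p < q) to q − p.
The resulting 9×27 matrix has rank 8, and its Smith normal form has invariant factors (1,1,1,1,1,1,1,1).

∂_2: C_2 → C_1 acts by ∂[p,q,r] = [q,r] − [p,r] + [p,q]. For instance
  ∂[5,7,9] = [7,9] − [5,9] + [5,7],
  ∂[2,5,8] = [5,8] − [2,8] + [2,5].
This gives a 27×18 integer matrix of rank 18; reducing to Smith normal form yields diagonal entries (1,1,1,1,1,1,1,1,1,1,1,1,1,1,1,1,1,2).

Now H_k = ker ∂_k / im ∂_{k+1}, so:

  H_0: rank C_0 − rank ∂_1 = 9 − 8 = 1, and the invariant factors of ∂_1 are all 1, so H_0 ≅ Z.
  H_1: rank ker ∂_1 − rank ∂_2 = (27 − 8) − 18 = 1, and ∂_2 has invariant factor 2 > 1, so H_1 ≅ Z ⊕ Z_2.
  H_2: rank ker ∂_2 − rank ∂_3 = (18 − 18) − 0 = 0, and there is no ∂_3, so H_2 ≅ 0.

(K is a triangulation of the Klein bottle.)

H_0 ≅ Z,  H_1 ≅ Z ⊕ Z_2,  H_2 = 0.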